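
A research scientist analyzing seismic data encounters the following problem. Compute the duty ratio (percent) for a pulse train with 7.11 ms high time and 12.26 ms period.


Duty cycle as a percentage:
DC = (t_on / T) * 100
   = (7.11 / 12.26) * 100
   = 0.579935 * 100
   = 57.99 %

57.99 %


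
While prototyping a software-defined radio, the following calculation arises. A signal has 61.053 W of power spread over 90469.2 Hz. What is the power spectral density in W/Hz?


Power spectral density:
PSD = P / BW
    = 61.053 / 90469.2
    = 0.00067485 W/Hz

0.00067485 W/Hz


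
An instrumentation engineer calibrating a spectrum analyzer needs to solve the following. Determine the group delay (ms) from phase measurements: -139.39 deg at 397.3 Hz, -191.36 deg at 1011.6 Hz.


Group delay from phase difference:
tau = -d(phi)/d(omega)
d(phi) = -51.97 deg = -0.907048 rad
d(omega) = 2*pi*(1011.6 - 397.3) = 3859.7607 rad/s
tau = -(-0.907048) / 3859.7607
    = 0.235 ms

0.235 ms


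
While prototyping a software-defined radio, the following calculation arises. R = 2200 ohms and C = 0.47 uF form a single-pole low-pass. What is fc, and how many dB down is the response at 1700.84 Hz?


Step 1 — cutoff frequency:
fc = 1 / (2*pi*R*C)
C = 0.47 uF = 4.7e-07 F
fc = 1 / (2*pi*2200*4.7e-07)
   = 153.922 Hz

Step 2 — magnitude at f = 1700.84 Hz:
|H(f)| = 1 / sqrt(1 + (f/fc)^2)
f/fc = 1700.84 / 153.922 = 11.050012
|H| = 1 / sqrt(1 + 122.102765) = 0.0901293
|H|_dB = 20*log10(0.0901293) = -20.9 dB

fc = 153.922 Hz; |H(1700.84 Hz)| = -20.9 dB


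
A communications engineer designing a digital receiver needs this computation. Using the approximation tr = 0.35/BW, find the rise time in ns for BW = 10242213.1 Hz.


Rise time from bandwidth relationship:
tr = 0.35 / BW
   = 0.35 / 10242213.1
   = 3.417230208e-08 s
   = 34.1723 ns

34.1723 ns


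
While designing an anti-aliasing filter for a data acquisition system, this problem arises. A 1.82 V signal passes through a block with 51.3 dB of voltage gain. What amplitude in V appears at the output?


Output voltage from dB gain:
V_out = V_in * 10^(gain_dB / 20)
      = 1.82 * 10^(51.3 / 20)
      = 1.82 * 367.2823
      = 668.4538 V

668.4538 V


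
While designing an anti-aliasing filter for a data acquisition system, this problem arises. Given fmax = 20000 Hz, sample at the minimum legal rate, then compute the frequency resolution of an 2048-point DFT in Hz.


Step 1 — Nyquist sampling rate:
fs = 2 * fmax = 2 * 20000 = 40000 Hz

Step 2 — DFT bin spacing:
df = fs / N = 40000 / 2048 = 19.5312 Hz

19.5312 Hz


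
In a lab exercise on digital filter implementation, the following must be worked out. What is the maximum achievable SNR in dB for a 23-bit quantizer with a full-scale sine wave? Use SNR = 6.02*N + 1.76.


Theoretical SNR for a full-scale sinusoid:
SNR = 6.02 * N + 1.76
    = 6.02 * 23 + 1.76
    = 138.46 + 1.76
    = 140.22 dB

140.22 dB


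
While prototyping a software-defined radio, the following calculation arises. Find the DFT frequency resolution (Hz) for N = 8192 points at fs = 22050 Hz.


DFT frequency resolution:
df = fs / N
   = 22050 / 8192
   = 2.6917 Hz

2.6917 Hz


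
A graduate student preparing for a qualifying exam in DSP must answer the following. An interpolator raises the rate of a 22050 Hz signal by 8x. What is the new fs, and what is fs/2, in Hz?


Step 1 — output sample rate after interpolation by L:
fs_out = L * fs_in = 8 * 22050 = 176400 Hz

Step 2 — Nyquist frequency of the output stream:
f_Nyq = fs_out / 2 = 176400 / 2 = 88200.0 Hz

fs_out = 176400 Hz; f_Nyquist = 88200.0 Hz


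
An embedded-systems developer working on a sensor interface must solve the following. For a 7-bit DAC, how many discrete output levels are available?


Number of quantization levels = 2^N
= 2^7
= 128

128


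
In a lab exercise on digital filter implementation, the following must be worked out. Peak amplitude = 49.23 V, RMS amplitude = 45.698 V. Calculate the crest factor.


Crest factor is the ratio of peak to RMS:
CF = V_peak / V_rms
   = 49.23 / 45.698
   = 1.0773

1.0773


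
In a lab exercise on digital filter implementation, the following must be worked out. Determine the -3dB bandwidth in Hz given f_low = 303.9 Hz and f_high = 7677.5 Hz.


Bandwidth is the difference of -3dB frequencies:
BW = f_high - f_low
   = 7677.5 - 303.9
   = 7373.6 Hz

7373.6 Hz


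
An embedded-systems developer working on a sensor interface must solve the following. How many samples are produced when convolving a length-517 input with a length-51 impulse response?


Linear convolution output length:
L = N + M - 1
  = 517 + 51 - 1
  = 567 samples

567


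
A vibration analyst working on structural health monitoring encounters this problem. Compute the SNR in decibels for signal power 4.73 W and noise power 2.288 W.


SNR in decibels:
SNR = 10 * log10(Ps / Pn)
    = 10 * log10(4.73 / 2.288)
    = 10 * log10(2.0673)
    = 10 * 0.3154
    = 3.15 dB

3.15 dB


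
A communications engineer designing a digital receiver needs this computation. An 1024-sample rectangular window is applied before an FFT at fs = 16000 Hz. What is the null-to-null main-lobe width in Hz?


Main lobe width for a rectangular window:
Width = 2 * fs / N
      = 2 * 16000 / 1024
      = 32000 / 1024
      = 31.25 Hz

31.25 Hz


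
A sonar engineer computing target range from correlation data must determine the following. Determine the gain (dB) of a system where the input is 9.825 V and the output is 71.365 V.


Voltage gain in dB:
G = 20 * log10(Vout / Vin)
  = 20 * log10(71.365 / 9.825)
  = 20 * log10(7.263613)
  = 20 * 0.861153
  = 17.22 dB

17.22 dB


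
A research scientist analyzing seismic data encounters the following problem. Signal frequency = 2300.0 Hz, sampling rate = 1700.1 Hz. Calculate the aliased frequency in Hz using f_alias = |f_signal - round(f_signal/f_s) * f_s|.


Compute the nearest integer multiple of fs to the signal:
n = round(2300.0 / 1700.1) = 1
f_alias = |2300.0 - 1 * 1700.1|
        = |2300.0 - 1700.1|
        = 599.9 Hz

599.9


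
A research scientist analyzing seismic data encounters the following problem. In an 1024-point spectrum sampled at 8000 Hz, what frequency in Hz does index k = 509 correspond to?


Frequency of DFT bin k:
f_k = k * fs / N
    = 509 * 8000 / 1024
    = 4072000 / 1024
    = 3976.562 Hz

3976.562 Hz


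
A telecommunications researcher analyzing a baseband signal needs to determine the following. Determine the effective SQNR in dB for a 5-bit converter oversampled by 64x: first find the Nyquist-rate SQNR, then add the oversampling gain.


Step 1 — baseline SQNR at Nyquist:
SQNR_base = 6.02*N + 1.76
          = 6.02*5 + 1.76
          = 31.86 dB

Step 2 — oversampling processing gain:
G = 10*log10(OSR) = 10*log10(64) = 18.06 dB

Step 3 — total:
SQNR_total = 31.86 + 18.06 = 49.92 dB

Base SQNR = 31.86 dB; oversampled SQNR = 49.92 dB


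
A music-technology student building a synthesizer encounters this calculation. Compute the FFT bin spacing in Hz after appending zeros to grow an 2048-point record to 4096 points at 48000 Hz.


Frequency resolution after zero-padding:
N_padded = 2048 * 2 = 4096
df = fs / N_padded
   = 48000 / 4096
   = 11.7188 Hz

11.7188 Hz


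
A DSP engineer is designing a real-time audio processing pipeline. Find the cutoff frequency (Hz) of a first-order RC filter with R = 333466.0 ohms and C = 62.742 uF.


Cutoff frequency of a first-order RC filter:
fc = 1 / (2 * pi * R * C)
C = 62.742 uF = 6.2742e-05 F
fc = 1 / (2 * pi * 333466.0 * 6.2742e-05)
   = 1 / 131.45883731628
   = 0.007607 Hz

0.007607 Hz


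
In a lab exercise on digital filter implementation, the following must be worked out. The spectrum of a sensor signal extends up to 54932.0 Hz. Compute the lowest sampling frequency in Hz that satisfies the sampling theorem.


The Nyquist rate is twice the maximum frequency component.
fs_min = 2 * fmax
      = 2 * 54932.0
      = 109864.0 Hz

109864.0


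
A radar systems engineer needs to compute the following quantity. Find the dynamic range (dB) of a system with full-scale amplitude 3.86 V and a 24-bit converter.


Dynamic range from full-scale to LSB:
V_min = V_max / 2^bits = 3.86 / 2^24
DR = 20 * log10(V_max / V_min)
   = 20 * log10(2^24)
   = 20 * 24 * log10(2)
   = 144.49 dB

144.49 dB


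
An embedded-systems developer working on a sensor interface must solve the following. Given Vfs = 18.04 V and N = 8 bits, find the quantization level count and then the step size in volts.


Step 1 — number of quantization levels:
L = 2^N = 2^8 = 256

Step 2 — LSB step size:
delta = Vfs / L
      = 18.04 / 256
      = 0.07046875 V

Levels = 256; step size = 0.07046875 V


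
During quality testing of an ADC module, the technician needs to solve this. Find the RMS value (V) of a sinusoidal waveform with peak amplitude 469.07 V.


RMS voltage for a sinusoidal waveform:
V_rms = V_peak / sqrt(2)
      = 469.07 / 1.414214
      = 331.683 V

331.683 V


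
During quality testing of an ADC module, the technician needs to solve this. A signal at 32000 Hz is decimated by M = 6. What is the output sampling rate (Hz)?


Decimation reduces the sample rate:
fs_out = fs_in / M
       = 32000 / 6
       = 5333.3333 Hz

5333.3333 Hz


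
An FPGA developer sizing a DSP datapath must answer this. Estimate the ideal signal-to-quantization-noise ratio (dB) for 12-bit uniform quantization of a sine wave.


Theoretical SNR for a full-scale sinusoid:
SNR = 6.02 * N + 1.76
    = 6.02 * 12 + 1.76
    = 72.24 + 1.76
    = 74.0 dB

74.0 dB


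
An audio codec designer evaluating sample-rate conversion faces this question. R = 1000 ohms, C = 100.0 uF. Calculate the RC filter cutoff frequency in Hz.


Cutoff frequency of a first-order RC filter:
fc = 1 / (2 * pi * R * C)
C = 100.0 uF = 0.0001 F
fc = 1 / (2 * pi * 1000 * 0.0001)
   = 1 / 0.62831853071796
   = 1.591549 Hz

1.591549 Hz


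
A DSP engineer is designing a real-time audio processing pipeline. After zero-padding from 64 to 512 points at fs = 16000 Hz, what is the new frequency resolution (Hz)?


Frequency resolution after zero-padding:
N_padded = 64 * 8 = 512
df = fs / N_padded
   = 16000 / 512
   = 31.25 Hz

31.25 Hz


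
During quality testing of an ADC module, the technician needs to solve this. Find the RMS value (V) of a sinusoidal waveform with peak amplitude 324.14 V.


RMS voltage for a sinusoidal waveform:
V_rms = V_peak / sqrt(2)
      = 324.14 / 1.414214
      = 229.202 V

229.202 V


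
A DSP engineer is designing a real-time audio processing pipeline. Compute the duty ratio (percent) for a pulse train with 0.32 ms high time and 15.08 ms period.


Duty cycle as a percentage:
DC = (t_on / T) * 100
   = (0.32 / 15.08) * 100
   = 0.02122 * 100
   = 2.12 %

2.12 %


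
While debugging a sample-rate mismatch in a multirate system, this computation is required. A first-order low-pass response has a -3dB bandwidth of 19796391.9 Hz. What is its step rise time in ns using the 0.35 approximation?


Rise time from bandwidth relationship:
tr = 0.35 / BW
   = 0.35 / 19796391.9
   = 1.767998945e-08 s
   = 17.68 ns

17.68 ns


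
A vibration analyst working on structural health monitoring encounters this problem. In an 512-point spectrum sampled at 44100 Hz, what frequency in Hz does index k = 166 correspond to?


Frequency of DFT bin k:
f_k = k * fs / N
    = 166 * 44100 / 512
    = 7320600 / 512
    = 14298.047 Hz

14298.047 Hz


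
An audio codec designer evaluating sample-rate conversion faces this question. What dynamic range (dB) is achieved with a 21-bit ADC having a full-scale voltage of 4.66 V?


Dynamic range from full-scale to LSB:
V_min = V_max / 2^bits = 4.66 / 2^21
DR = 20 * log10(V_max / V_min)
   = 20 * log10(2^21)
   = 20 * 21 * log10(2)
   = 126.43 dB

126.43 dB


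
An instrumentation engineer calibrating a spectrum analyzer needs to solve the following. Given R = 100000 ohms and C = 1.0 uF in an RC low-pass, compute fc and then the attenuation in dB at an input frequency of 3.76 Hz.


Step 1 — cutoff frequency:
fc = 1 / (2*pi*R*C)
C = 1.0 uF = 1e-06 F
fc = 1 / (2*pi*100000*1e-06)
   = 1.59155 Hz

Step 2 — magnitude at f = 3.76 Hz:
|H(f)| = 1 / sqrt(1 + (f/fc)^2)
f/fc = 3.76 / 1.59155 = 2.362477
|H| = 1 / sqrt(1 + 5.581298) = 0.3898021
|H|_dB = 20*log10(0.3898021) = -8.18 dB

fc = 1.59155 Hz; |H(3.76 Hz)| = -8.18 dB


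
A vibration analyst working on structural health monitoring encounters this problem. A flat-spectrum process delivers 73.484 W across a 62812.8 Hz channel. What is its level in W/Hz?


Power spectral density:
PSD = P / BW
    = 73.484 / 62812.8
    = 0.00116989 W/Hz

0.00116989 W/Hz


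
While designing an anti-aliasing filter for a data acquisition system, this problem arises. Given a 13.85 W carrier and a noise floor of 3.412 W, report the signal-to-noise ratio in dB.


SNR in decibels:
SNR = 10 * log10(Ps / Pn)
    = 10 * log10(13.85 / 3.412)
    = 10 * log10(4.0592)
    = 10 * 0.6084
    = 6.08 dB

6.08 dB


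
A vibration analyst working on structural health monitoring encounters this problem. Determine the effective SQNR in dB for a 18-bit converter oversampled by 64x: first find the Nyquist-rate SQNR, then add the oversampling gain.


Step 1 — baseline SQNR at Nyquist:
SQNR_base = 6.02*N + 1.76
          = 6.02*18 + 1.76
          = 110.12 dB

Step 2 — oversampling processing gain:
G = 10*log10(OSR) = 10*log10(64) = 18.06 dB

Step 3 — total:
SQNR_total = 110.12 + 18.06 = 128.18 dB

Base SQNR = 110.12 dB; oversampled SQNR = 128.18 dB


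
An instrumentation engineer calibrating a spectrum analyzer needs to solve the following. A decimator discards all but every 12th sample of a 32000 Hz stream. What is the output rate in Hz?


Decimation reduces the sample rate:
fs_out = fs_in / M
       = 32000 / 12
       = 2666.6667 Hz

2666.6667 Hz


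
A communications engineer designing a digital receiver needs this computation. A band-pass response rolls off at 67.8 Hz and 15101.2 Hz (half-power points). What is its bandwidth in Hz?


Bandwidth is the difference of -3dB frequencies:
BW = f_high - f_low
   = 15101.2 - 67.8
   = 15033.4 Hz

15033.4 Hz


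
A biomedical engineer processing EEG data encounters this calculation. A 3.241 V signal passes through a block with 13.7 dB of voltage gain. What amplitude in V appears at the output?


Output voltage from dB gain:
V_out = V_in * 10^(gain_dB / 20)
      = 3.241 * 10^(13.7 / 20)
      = 3.241 * 4.841724
      = 15.692 V

15.692 V


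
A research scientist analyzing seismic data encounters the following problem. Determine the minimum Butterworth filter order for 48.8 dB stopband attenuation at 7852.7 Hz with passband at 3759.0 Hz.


Butterworth filter order formula:
n = log10(10^(A/10) - 1) / (2 * log10(f_stop/f_pass))
10^(48.8/10) - 1 = 75856.7575
f_stop/f_pass = 7852.7 / 3759.0 = 2.089
n = 7.6263 -> ceil = 8

8


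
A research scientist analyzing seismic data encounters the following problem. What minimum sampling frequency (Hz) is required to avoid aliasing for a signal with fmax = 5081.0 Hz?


The Nyquist rate is twice the maximum frequency component.
fs_min = 2 * fmax
      = 2 * 5081.0
      = 10162.0 Hz

10162.0


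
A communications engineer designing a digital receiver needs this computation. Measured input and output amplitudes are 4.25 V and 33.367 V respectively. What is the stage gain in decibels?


Voltage gain in dB:
G = 20 * log10(Vout / Vin)
  = 20 * log10(33.367 / 4.25)
  = 20 * log10(7.851059)
  = 20 * 0.894928
  = 17.9 dB

17.9 dB


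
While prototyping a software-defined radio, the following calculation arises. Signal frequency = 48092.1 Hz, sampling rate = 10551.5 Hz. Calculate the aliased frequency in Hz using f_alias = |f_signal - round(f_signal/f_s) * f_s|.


Compute the nearest integer multiple of fs to the signal:
n = round(48092.1 / 10551.5) = 5
f_alias = |48092.1 - 5 * 10551.5|
        = |48092.1 - 52757.5|
        = 4665.4 Hz

4665.4


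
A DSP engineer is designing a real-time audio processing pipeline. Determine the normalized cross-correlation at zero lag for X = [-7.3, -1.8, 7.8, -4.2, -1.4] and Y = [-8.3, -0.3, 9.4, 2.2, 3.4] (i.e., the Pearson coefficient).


Pearson correlation coefficient (population):
r = cov(X,Y) / (std(X) * std(Y))
Mean X = -1.38, Mean Y = 1.28
Cov(X,Y) = 25.8564
Std(X) = 5.048723, Std(Y) = 5.754094
r = 0.89

0.89


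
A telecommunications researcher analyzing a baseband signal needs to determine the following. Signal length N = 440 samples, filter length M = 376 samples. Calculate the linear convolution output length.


Linear convolution output length:
L = N + M - 1
  = 440 + 376 - 1
  = 815 samples

815


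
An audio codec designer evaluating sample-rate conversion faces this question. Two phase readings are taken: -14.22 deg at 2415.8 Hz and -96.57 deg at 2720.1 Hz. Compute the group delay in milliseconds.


Group delay from phase difference:
tau = -d(phi)/d(omega)
d(phi) = -82.35 deg = -1.437279 rad
d(omega) = 2*pi*(2720.1 - 2415.8) = 1911.9733 rad/s
tau = -(-1.437279) / 1911.9733
    = 0.7517 ms

0.7517 ms


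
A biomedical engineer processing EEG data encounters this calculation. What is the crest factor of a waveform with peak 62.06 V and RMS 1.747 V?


Crest factor is the ratio of peak to RMS:
CF = V_peak / V_rms
   = 62.06 / 1.747
   = 35.5238

35.5238


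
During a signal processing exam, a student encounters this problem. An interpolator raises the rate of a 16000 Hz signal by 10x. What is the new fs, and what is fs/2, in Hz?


Step 1 — output sample rate after interpolation by L:
fs_out = L * fs_in = 10 * 16000 = 160000 Hz

Step 2 — Nyquist frequency of the output stream:
f_Nyq = fs_out / 2 = 160000 / 2 = 80000.0 Hz

fs_out = 160000 Hz; f_Nyquist = 80000.0 Hz


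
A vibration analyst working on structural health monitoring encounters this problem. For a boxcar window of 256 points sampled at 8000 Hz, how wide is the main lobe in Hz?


Main lobe width for a rectangular window:
Width = 2 * fs / N
      = 2 * 8000 / 256
      = 16000 / 256
      = 62.5 Hz

62.5 Hz


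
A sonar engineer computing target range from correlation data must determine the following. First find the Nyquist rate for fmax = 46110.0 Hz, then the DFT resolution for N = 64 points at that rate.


Step 1 — Nyquist sampling rate:
fs = 2 * fmax = 2 * 46110.0 = 92220.0 Hz

Step 2 — DFT bin spacing:
df = fs / N = 92220.0 / 64 = 1440.9375 Hz

1440.9375 Hz


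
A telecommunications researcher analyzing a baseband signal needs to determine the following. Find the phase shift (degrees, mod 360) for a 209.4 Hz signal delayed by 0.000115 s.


Phase shift from frequency and time delay:
phi = 360 * f * t_delay
    = 360 * 209.4 * 0.000115
    = 8.67 degrees
    mod 360 = 8.67 degrees

8.67 degrees


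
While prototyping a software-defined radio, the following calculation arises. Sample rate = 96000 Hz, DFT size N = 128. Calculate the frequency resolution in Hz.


DFT frequency resolution:
df = fs / N
   = 96000 / 128
   = 750.0 Hz

750.0 Hz


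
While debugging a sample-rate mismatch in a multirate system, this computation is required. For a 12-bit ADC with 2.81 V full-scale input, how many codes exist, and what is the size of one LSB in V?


Step 1 — number of quantization levels:
L = 2^N = 2^12 = 4096

Step 2 — LSB step size:
delta = Vfs / L
      = 2.81 / 4096
      = 0.00068604 V

Levels = 4096; step size = 0.00068604 V


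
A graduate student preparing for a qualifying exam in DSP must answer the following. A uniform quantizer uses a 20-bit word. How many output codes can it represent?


Number of quantization levels = 2^N
= 2^20
= 1048576

1048576


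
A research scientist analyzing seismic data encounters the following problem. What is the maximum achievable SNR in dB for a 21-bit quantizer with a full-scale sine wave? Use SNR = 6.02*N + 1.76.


Theoretical SNR for a full-scale sinusoid:
SNR = 6.02 * N + 1.76
    = 6.02 * 21 + 1.76
    = 126.42 + 1.76
    = 128.18 dB

128.18 dB


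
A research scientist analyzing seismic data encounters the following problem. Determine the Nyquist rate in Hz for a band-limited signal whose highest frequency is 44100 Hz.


The Nyquist rate is twice the maximum frequency component.
fs_min = 2 * fmax
      = 2 * 44100
      = 88200 Hz

88200


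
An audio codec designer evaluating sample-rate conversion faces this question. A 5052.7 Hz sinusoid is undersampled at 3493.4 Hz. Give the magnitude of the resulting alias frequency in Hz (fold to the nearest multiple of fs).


Compute the nearest integer multiple of fs to the signal:
n = round(5052.7 / 3493.4) = 1
f_alias = |5052.7 - 1 * 3493.4|
        = |5052.7 - 3493.4|
        = 1559.3 Hz

1559.3


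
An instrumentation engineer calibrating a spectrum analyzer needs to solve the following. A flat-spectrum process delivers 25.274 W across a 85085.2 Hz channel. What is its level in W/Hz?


Power spectral density:
PSD = P / BW
    = 25.274 / 85085.2
    = 0.00029704 W/Hz

0.00029704 W/Hz


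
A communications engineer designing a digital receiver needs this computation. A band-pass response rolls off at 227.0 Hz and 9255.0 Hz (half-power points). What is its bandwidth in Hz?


Bandwidth is the difference of -3dB frequencies:
BW = f_high - f_low
   = 9255.0 - 227.0
   = 9028.0 Hz

9028.0 Hz


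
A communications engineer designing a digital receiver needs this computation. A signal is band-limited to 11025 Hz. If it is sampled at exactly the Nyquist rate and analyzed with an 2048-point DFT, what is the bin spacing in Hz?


Step 1 — Nyquist sampling rate:
fs = 2 * fmax = 2 * 11025 = 22050 Hz

Step 2 — DFT bin spacing:
df = fs / N = 22050 / 2048 = 10.7666 Hz

10.7666 Hz


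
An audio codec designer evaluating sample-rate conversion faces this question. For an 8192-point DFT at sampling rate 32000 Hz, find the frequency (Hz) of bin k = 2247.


Frequency of DFT bin k:
f_k = k * fs / N
    = 2247 * 32000 / 8192
    = 71904000 / 8192
    = 8777.344 Hz

8777.344 Hz


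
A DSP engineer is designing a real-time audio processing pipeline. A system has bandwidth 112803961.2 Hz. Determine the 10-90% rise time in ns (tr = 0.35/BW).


Rise time from bandwidth relationship:
tr = 0.35 / BW
   = 0.35 / 112803961.2
   = 3.102727921e-09 s
   = 3.1027 ns

3.1027 ns


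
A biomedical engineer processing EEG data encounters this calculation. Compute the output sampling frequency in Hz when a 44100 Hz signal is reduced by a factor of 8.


Decimation reduces the sample rate:
fs_out = fs_in / M
       = 44100 / 8
       = 5512.5 Hz

5512.5 Hz


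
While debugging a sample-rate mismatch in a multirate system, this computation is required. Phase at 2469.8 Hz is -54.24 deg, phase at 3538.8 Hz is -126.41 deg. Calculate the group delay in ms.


Group delay from phase difference:
tau = -d(phi)/d(omega)
d(phi) = -72.17 deg = -1.259604 rad
d(omega) = 2*pi*(3538.8 - 2469.8) = 6716.7251 rad/s
tau = -(-1.259604) / 6716.7251
    = 0.1875 ms

0.1875 ms


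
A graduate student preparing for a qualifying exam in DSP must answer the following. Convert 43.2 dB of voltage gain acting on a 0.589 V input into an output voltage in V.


Output voltage from dB gain:
V_out = V_in * 10^(gain_dB / 20)
      = 0.589 * 10^(43.2 / 20)
      = 0.589 * 144.543977
      = 85.1364 V

85.1364 V


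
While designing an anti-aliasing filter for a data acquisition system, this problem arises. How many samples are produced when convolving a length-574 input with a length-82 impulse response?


Linear convolution output length:
L = N + M - 1
  = 574 + 82 - 1
  = 655 samples

655


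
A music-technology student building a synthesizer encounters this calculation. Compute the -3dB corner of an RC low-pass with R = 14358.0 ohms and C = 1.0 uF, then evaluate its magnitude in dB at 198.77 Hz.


Step 1 — cutoff frequency:
fc = 1 / (2*pi*R*C)
C = 1.0 uF = 1e-06 F
fc = 1 / (2*pi*14358.0*1e-06)
   = 11.0848 Hz

Step 2 — magnitude at f = 198.77 Hz:
|H(f)| = 1 / sqrt(1 + (f/fc)^2)
f/fc = 198.77 / 11.0848 = 17.931762
|H| = 1 / sqrt(1 + 321.548088) = 0.0556805
|H|_dB = 20*log10(0.0556805) = -25.09 dB

fc = 11.0848 Hz; |H(198.77 Hz)| = -25.09 dB


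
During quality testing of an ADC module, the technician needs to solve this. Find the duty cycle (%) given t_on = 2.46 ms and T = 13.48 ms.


Duty cycle as a percentage:
DC = (t_on / T) * 100
   = (2.46 / 13.48) * 100
   = 0.182493 * 100
   = 18.25 %

18.25 %


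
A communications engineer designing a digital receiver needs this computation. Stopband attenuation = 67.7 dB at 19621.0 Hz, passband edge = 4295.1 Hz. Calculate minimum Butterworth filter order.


Butterworth filter order formula:
n = log10(10^(A/10) - 1) / (2 * log10(f_stop/f_pass))
10^(67.7/10) - 1 = 5888435.5536
f_stop/f_pass = 19621.0 / 4295.1 = 4.5682
n = 5.1307 -> ceil = 6

6


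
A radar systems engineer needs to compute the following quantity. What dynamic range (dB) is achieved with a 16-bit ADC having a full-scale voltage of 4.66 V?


Dynamic range from full-scale to LSB:
V_min = V_max / 2^bits = 4.66 / 2^16
DR = 20 * log10(V_max / V_min)
   = 20 * log10(2^16)
   = 20 * 16 * log10(2)
   = 96.33 dB

96.33 dB


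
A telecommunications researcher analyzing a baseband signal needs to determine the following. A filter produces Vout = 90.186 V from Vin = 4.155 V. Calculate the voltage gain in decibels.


Voltage gain in dB:
G = 20 * log10(Vout / Vin)
  = 20 * log10(90.186 / 4.155)
  = 20 * log10(21.705415)
  = 20 * 1.336568
  = 26.73 dB

26.73 dB


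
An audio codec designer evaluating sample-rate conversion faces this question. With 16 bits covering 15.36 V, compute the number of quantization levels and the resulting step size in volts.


Step 1 — number of quantization levels:
L = 2^N = 2^16 = 65536

Step 2 — LSB step size:
delta = Vfs / L
      = 15.36 / 65536
      = 0.00023437 V

Levels = 65536; step size = 0.00023437 V


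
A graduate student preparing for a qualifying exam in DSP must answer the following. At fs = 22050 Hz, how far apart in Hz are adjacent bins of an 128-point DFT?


DFT frequency resolution:
df = fs / N
   = 22050 / 128
   = 172.2656 Hz

172.2656 Hz


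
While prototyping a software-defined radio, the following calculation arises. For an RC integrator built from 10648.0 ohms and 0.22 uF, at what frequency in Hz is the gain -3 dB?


Cutoff frequency of a first-order RC filter:
fc = 1 / (2 * pi * R * C)
C = 0.22 uF = 2.2e-07 F
fc = 1 / (2 * pi * 10648.0 * 2.2e-07)
   = 1 / 0.014718738573187
   = 67.940605 Hz

67.940605 Hz


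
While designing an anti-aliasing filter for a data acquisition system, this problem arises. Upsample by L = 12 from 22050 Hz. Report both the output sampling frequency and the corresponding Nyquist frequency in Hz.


Step 1 — output sample rate after interpolation by L:
fs_out = L * fs_in = 12 * 22050 = 264600 Hz

Step 2 — Nyquist frequency of the output stream:
f_Nyq = fs_out / 2 = 264600 / 2 = 132300.0 Hz

fs_out = 264600 Hz; f_Nyquist = 132300.0 Hz


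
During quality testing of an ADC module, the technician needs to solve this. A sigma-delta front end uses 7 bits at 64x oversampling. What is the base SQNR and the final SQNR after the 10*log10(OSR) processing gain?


Step 1 — baseline SQNR at Nyquist:
SQNR_base = 6.02*N + 1.76
          = 6.02*7 + 1.76
          = 43.9 dB

Step 2 — oversampling processing gain:
G = 10*log10(OSR) = 10*log10(64) = 18.06 dB

Step 3 — total:
SQNR_total = 43.9 + 18.06 = 61.96 dB

Base SQNR = 43.9 dB; oversampled SQNR = 61.96 dB


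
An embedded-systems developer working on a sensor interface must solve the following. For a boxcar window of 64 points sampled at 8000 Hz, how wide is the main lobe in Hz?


Main lobe width for a rectangular window:
Width = 2 * fs / N
      = 2 * 8000 / 64
      = 16000 / 64
      = 250.0 Hz

250.0 Hz


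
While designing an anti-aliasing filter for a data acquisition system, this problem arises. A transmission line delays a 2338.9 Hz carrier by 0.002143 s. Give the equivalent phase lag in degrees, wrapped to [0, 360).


Phase shift from frequency and time delay:
phi = 360 * f * t_delay
    = 360 * 2338.9 * 0.002143
    = 1804.41 degrees
    mod 360 = 4.41 degrees

4.41 degrees


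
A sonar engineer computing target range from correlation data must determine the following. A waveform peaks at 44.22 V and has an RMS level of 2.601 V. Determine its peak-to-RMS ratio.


Crest factor is the ratio of peak to RMS:
CF = V_peak / V_rms
   = 44.22 / 2.601
   = 17.0012

17.0012


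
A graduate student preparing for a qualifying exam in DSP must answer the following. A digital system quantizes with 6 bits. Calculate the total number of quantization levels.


Number of quantization levels = 2^N
= 2^6
= 64

64


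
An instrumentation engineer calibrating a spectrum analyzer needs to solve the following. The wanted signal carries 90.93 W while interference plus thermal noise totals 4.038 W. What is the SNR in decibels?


SNR in decibels:
SNR = 10 * log10(Ps / Pn)
    = 10 * log10(90.93 / 4.038)
    = 10 * log10(22.5186)
    = 10 * 1.3525
    = 13.53 dB

13.53 dB


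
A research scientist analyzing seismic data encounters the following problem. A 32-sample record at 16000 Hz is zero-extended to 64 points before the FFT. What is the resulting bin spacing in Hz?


Frequency resolution after zero-padding:
N_padded = 32 * 2 = 64
df = fs / N_padded
   = 16000 / 64
   = 250.0 Hz

250.0 Hz


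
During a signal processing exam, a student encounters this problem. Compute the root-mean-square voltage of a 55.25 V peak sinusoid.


RMS voltage for a sinusoidal waveform:
V_rms = V_peak / sqrt(2)
      = 55.25 / 1.414214
      = 39.068 V

39.068 V


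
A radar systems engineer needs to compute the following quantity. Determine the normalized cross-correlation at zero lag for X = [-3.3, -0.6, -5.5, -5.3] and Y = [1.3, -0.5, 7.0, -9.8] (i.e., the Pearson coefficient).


Pearson correlation coefficient (population):
r = cov(X,Y) / (std(X) * std(Y))
Mean X = -3.675, Mean Y = -0.5
Cov(X,Y) = 0.525
Std(X) = 1.972784, Std(Y) = 6.041109
r = 0.0441

0.0441


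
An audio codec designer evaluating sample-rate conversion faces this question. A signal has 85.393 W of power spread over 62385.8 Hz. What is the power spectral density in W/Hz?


Power spectral density:
PSD = P / BW
    = 85.393 / 62385.8
    = 0.00136879 W/Hz

0.00136879 W/Hz


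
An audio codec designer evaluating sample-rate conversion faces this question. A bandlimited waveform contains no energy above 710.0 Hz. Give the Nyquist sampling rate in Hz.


The Nyquist rate is twice the maximum frequency component.
fs_min = 2 * fmax
      = 2 * 710.0
      = 1420.0 Hz

1420.0


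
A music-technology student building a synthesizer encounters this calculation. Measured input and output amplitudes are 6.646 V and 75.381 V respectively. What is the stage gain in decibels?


Voltage gain in dB:
G = 20 * log10(Vout / Vin)
  = 20 * log10(75.381 / 6.646)
  = 20 * log10(11.342311)
  = 20 * 1.054702
  = 21.09 dB

21.09 dB


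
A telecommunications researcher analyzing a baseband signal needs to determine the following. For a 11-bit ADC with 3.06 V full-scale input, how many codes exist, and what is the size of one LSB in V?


Step 1 — number of quantization levels:
L = 2^N = 2^11 = 2048

Step 2 — LSB step size:
delta = Vfs / L
      = 3.06 / 2048
      = 0.00149414 V

Levels = 2048; step size = 0.00149414 V


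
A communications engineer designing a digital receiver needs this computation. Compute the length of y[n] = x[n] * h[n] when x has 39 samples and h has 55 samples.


Linear convolution output length:
L = N + M - 1
  = 39 + 55 - 1
  = 93 samples

93


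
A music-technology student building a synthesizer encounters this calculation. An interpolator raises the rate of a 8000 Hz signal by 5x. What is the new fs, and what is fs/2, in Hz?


Step 1 — output sample rate after interpolation by L:
fs_out = L * fs_in = 5 * 8000 = 40000 Hz

Step 2 — Nyquist frequency of the output stream:
f_Nyq = fs_out / 2 = 40000 / 2 = 20000.0 Hz

fs_out = 40000 Hz; f_Nyquist = 20000.0 Hz


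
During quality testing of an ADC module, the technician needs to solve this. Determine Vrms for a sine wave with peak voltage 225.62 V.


RMS voltage for a sinusoidal waveform:
V_rms = V_peak / sqrt(2)
      = 225.62 / 1.414214
      = 159.537 V

159.537 V


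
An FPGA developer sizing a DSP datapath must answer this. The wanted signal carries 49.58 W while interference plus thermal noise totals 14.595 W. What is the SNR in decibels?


SNR in decibels:
SNR = 10 * log10(Ps / Pn)
    = 10 * log10(49.58 / 14.595)
    = 10 * log10(3.3971)
    = 10 * 0.5311
    = 5.31 dB

5.31 dB


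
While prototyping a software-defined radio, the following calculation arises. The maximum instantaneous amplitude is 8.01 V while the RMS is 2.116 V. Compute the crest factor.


Crest factor is the ratio of peak to RMS:
CF = V_peak / V_rms
   = 8.01 / 2.116
   = 3.7854

3.7854


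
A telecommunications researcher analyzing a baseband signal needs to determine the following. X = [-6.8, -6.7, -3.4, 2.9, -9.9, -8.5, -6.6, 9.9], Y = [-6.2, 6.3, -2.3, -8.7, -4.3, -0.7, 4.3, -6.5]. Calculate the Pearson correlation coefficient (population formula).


Pearson correlation coefficient (population):
r = cov(X,Y) / (std(X) * std(Y))
Mean X = -3.6375, Mean Y = -2.2625
Cov(X,Y) = -15.938594
Std(X) = 6.295621, Std(Y) = 4.973414
r = -0.509

-0.509


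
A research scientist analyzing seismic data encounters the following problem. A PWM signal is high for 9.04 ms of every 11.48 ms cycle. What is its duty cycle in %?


Duty cycle as a percentage:
DC = (t_on / T) * 100
   = (9.04 / 11.48) * 100
   = 0.787456 * 100
   = 78.75 %

78.75 %


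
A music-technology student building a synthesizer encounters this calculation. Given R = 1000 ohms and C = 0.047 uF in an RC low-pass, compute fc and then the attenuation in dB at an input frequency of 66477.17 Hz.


Step 1 — cutoff frequency:
fc = 1 / (2*pi*R*C)
C = 0.047 uF = 4.7e-08 F
fc = 1 / (2*pi*1000*4.7e-08)
   = 3386.275 Hz

Step 2 — magnitude at f = 66477.17 Hz:
|H(f)| = 1 / sqrt(1 + (f/fc)^2)
f/fc = 66477.17 / 3386.275 = 19.631356
|H| = 1 / sqrt(1 + 385.390138) = 0.050873
|H|_dB = 20*log10(0.050873) = -25.87 dB

fc = 3386.275 Hz; |H(66477.17 Hz)| = -25.87 dB


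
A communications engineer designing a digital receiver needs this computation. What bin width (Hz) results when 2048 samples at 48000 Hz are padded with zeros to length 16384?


Frequency resolution after zero-padding:
N_padded = 2048 * 8 = 16384
df = fs / N_padded
   = 48000 / 16384
   = 2.9297 Hz

2.9297 Hz


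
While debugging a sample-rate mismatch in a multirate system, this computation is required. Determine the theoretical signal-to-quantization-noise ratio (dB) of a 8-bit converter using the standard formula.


Theoretical SNR for a full-scale sinusoid:
SNR = 6.02 * N + 1.76
    = 6.02 * 8 + 1.76
    = 48.16 + 1.76
    = 49.92 dB

49.92 dB


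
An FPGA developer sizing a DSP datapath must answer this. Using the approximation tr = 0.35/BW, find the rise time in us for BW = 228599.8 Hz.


Rise time from bandwidth relationship:
tr = 0.35 / BW
   = 0.35 / 228599.8
   = 1.531059957e-06 s
   = 1.5311 us

1.5311 us


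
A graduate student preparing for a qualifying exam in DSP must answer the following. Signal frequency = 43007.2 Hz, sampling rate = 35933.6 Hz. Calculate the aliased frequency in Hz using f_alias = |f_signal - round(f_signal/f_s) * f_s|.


Compute the nearest integer multiple of fs to the signal:
n = round(43007.2 / 35933.6) = 1
f_alias = |43007.2 - 1 * 35933.6|
        = |43007.2 - 35933.6|
        = 7073.6 Hz

7073.6


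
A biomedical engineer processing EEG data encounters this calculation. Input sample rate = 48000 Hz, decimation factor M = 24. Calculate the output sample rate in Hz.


Decimation reduces the sample rate:
fs_out = fs_in / M
       = 48000 / 24
       = 2000.0 Hz

2000.0 Hz


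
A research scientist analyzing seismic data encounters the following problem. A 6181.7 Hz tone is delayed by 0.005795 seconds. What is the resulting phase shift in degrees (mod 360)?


Phase shift from frequency and time delay:
phi = 360 * f * t_delay
    = 360 * 6181.7 * 0.005795
    = 12896.26 degrees
    mod 360 = 296.26 degrees

296.26 degrees


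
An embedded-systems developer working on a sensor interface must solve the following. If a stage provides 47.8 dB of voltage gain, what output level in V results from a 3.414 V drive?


Output voltage from dB gain:
V_out = V_in * 10^(gain_dB / 20)
      = 3.414 * 10^(47.8 / 20)
      = 3.414 * 245.470892
      = 838.0376 V

838.0376 V


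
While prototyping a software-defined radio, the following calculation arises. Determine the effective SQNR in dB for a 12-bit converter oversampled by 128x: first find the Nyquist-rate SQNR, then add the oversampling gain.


Step 1 — baseline SQNR at Nyquist:
SQNR_base = 6.02*N + 1.76
          = 6.02*12 + 1.76
          = 74.0 dB

Step 2 — oversampling processing gain:
G = 10*log10(OSR) = 10*log10(128) = 21.07 dB

Step 3 — total:
SQNR_total = 74.0 + 21.07 = 95.07 dB

Base SQNR = 74.0 dB; oversampled SQNR = 95.07 dB


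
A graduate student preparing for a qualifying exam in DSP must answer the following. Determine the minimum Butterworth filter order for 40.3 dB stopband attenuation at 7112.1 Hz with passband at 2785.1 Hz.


Butterworth filter order formula:
n = log10(10^(A/10) - 1) / (2 * log10(f_stop/f_pass))
10^(40.3/10) - 1 = 10714.1931
f_stop/f_pass = 7112.1 / 2785.1 = 2.5536
n = 4.9489 -> ceil = 5

5


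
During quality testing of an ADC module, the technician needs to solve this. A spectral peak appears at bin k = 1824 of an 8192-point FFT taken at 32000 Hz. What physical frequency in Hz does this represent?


Frequency of DFT bin k:
f_k = k * fs / N
    = 1824 * 32000 / 8192
    = 58368000 / 8192
    = 7125.0 Hz

7125.0 Hz


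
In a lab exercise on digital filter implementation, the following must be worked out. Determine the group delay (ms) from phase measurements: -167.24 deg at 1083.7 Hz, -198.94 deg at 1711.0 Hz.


Group delay from phase difference:
tau = -d(phi)/d(omega)
d(phi) = -31.7 deg = -0.553269 rad
d(omega) = 2*pi*(1711.0 - 1083.7) = 3941.4421 rad/s
tau = -(-0.553269) / 3941.4421
    = 0.1404 ms

0.1404 ms


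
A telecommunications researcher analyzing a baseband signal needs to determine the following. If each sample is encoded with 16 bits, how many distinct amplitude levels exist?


Number of quantization levels = 2^N
= 2^16
= 65536

65536


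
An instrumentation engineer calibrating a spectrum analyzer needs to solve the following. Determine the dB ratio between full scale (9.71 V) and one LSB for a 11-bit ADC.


Dynamic range from full-scale to LSB:
V_min = V_max / 2^bits = 9.71 / 2^11
DR = 20 * log10(V_max / V_min)
   = 20 * log10(2^11)
   = 20 * 11 * log10(2)
   = 66.23 dB

66.23 dB


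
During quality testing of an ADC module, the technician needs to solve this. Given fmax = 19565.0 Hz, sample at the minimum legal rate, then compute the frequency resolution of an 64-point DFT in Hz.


Step 1 — Nyquist sampling rate:
fs = 2 * fmax = 2 * 19565.0 = 39130.0 Hz

Step 2 — DFT bin spacing:
df = fs / N = 39130.0 / 64 = 611.4062 Hz

611.4062 Hz


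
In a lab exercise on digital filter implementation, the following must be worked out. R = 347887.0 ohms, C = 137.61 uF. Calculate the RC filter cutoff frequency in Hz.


Cutoff frequency of a first-order RC filter:
fc = 1 / (2 * pi * R * C)
C = 137.61 uF = 0.00013761 F
fc = 1 / (2 * pi * 347887.0 * 0.00013761)
   = 1 / 300.7932341904
   = 0.003325 Hz

0.003325 Hz
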